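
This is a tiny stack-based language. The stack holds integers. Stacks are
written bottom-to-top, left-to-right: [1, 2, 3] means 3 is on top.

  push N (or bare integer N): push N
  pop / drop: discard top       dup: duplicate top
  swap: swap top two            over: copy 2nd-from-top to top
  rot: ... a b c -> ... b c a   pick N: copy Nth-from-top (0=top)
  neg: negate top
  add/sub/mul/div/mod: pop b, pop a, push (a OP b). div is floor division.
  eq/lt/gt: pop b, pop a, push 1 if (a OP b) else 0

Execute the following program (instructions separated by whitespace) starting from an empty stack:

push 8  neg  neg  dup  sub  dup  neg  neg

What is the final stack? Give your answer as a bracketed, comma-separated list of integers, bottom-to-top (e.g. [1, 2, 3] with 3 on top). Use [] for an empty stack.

Answer: [0, 0]

Derivation:
After 'push 8': [8]
After 'neg': [-8]
After 'neg': [8]
After 'dup': [8, 8]
After 'sub': [0]
After 'dup': [0, 0]
After 'neg': [0, 0]
After 'neg': [0, 0]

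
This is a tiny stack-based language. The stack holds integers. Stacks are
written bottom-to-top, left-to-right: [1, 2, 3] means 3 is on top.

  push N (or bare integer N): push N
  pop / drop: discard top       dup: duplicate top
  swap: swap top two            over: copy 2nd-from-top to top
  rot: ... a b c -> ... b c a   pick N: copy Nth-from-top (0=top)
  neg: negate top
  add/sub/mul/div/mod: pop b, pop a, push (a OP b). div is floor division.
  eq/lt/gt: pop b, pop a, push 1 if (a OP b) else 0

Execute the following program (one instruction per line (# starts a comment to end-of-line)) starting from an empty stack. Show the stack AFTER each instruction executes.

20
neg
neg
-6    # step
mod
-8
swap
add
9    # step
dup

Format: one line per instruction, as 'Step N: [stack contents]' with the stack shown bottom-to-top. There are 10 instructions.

Step 1: [20]
Step 2: [-20]
Step 3: [20]
Step 4: [20, -6]
Step 5: [-4]
Step 6: [-4, -8]
Step 7: [-8, -4]
Step 8: [-12]
Step 9: [-12, 9]
Step 10: [-12, 9, 9]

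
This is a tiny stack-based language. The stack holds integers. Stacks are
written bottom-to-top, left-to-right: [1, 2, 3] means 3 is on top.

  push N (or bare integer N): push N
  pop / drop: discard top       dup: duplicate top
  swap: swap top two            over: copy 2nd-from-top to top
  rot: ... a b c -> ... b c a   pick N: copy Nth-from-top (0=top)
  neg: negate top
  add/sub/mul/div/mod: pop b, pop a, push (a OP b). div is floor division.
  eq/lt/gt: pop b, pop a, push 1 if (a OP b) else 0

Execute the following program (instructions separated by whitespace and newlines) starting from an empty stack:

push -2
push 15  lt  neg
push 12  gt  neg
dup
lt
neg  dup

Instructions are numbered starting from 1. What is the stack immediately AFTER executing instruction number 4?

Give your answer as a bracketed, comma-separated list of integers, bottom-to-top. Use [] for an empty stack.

Answer: [-1]

Derivation:
Step 1 ('push -2'): [-2]
Step 2 ('push 15'): [-2, 15]
Step 3 ('lt'): [1]
Step 4 ('neg'): [-1]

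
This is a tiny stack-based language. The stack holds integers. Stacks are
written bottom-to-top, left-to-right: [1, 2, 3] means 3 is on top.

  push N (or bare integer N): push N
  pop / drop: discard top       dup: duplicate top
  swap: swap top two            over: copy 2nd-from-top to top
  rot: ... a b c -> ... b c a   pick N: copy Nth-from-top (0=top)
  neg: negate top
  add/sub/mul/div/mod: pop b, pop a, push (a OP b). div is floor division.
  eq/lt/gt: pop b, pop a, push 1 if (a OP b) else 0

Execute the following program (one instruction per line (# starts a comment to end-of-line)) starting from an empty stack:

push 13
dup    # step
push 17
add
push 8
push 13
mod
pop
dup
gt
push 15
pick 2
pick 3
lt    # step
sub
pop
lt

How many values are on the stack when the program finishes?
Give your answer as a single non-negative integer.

Answer: 1

Derivation:
After 'push 13': stack = [13] (depth 1)
After 'dup': stack = [13, 13] (depth 2)
After 'push 17': stack = [13, 13, 17] (depth 3)
After 'add': stack = [13, 30] (depth 2)
After 'push 8': stack = [13, 30, 8] (depth 3)
After 'push 13': stack = [13, 30, 8, 13] (depth 4)
After 'mod': stack = [13, 30, 8] (depth 3)
After 'pop': stack = [13, 30] (depth 2)
After 'dup': stack = [13, 30, 30] (depth 3)
After 'gt': stack = [13, 0] (depth 2)
After 'push 15': stack = [13, 0, 15] (depth 3)
After 'pick 2': stack = [13, 0, 15, 13] (depth 4)
After 'pick 3': stack = [13, 0, 15, 13, 13] (depth 5)
After 'lt': stack = [13, 0, 15, 0] (depth 4)
After 'sub': stack = [13, 0, 15] (depth 3)
After 'pop': stack = [13, 0] (depth 2)
After 'lt': stack = [0] (depth 1)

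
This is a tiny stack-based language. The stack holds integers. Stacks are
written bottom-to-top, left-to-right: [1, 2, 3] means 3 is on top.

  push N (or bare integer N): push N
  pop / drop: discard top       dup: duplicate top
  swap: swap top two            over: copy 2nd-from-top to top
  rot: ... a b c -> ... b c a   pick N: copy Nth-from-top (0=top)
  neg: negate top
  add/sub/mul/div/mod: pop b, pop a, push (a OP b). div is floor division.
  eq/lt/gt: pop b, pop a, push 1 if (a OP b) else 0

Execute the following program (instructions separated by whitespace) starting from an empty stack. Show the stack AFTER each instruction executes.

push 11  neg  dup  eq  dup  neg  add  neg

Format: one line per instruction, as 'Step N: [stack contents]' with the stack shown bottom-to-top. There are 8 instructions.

Step 1: [11]
Step 2: [-11]
Step 3: [-11, -11]
Step 4: [1]
Step 5: [1, 1]
Step 6: [1, -1]
Step 7: [0]
Step 8: [0]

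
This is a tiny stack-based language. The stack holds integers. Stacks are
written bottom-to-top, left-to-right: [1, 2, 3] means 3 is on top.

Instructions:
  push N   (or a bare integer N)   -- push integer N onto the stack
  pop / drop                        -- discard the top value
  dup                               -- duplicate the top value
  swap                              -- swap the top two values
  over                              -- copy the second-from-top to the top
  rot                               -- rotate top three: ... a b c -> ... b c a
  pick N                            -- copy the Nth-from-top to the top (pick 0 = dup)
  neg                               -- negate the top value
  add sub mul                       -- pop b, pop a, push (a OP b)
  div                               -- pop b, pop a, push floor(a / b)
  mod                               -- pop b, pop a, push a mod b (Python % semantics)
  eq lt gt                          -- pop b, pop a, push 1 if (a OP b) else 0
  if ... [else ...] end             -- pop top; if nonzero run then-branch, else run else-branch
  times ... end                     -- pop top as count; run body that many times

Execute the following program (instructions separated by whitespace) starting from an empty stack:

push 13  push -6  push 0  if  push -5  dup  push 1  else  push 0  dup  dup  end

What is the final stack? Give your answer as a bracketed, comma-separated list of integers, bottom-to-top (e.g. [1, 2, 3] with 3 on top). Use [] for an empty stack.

Answer: [13, -6, 0, 0, 0]

Derivation:
After 'push 13': [13]
After 'push -6': [13, -6]
After 'push 0': [13, -6, 0]
After 'if': [13, -6]
After 'push 0': [13, -6, 0]
After 'dup': [13, -6, 0, 0]
After 'dup': [13, -6, 0, 0, 0]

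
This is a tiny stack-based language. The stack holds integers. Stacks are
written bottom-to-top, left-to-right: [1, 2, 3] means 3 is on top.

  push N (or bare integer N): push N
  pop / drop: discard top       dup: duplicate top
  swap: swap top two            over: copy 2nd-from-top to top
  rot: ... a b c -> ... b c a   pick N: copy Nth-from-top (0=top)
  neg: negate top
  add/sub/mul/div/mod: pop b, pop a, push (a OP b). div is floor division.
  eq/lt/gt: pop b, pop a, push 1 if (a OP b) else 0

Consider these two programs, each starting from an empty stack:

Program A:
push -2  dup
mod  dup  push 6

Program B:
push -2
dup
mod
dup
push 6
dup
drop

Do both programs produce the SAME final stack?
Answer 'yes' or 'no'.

Answer: yes

Derivation:
Program A trace:
  After 'push -2': [-2]
  After 'dup': [-2, -2]
  After 'mod': [0]
  After 'dup': [0, 0]
  After 'push 6': [0, 0, 6]
Program A final stack: [0, 0, 6]

Program B trace:
  After 'push -2': [-2]
  After 'dup': [-2, -2]
  After 'mod': [0]
  After 'dup': [0, 0]
  After 'push 6': [0, 0, 6]
  After 'dup': [0, 0, 6, 6]
  After 'drop': [0, 0, 6]
Program B final stack: [0, 0, 6]
Same: yes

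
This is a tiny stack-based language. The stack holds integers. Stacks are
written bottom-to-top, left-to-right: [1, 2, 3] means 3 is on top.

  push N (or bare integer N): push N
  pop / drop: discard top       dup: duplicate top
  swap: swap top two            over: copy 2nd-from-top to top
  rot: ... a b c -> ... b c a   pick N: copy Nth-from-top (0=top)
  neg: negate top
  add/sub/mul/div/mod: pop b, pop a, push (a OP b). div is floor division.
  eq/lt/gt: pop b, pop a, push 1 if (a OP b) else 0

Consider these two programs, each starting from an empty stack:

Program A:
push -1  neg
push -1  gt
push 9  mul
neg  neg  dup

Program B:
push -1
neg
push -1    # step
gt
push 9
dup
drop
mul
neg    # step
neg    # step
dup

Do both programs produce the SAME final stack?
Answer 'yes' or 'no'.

Program A trace:
  After 'push -1': [-1]
  After 'neg': [1]
  After 'push -1': [1, -1]
  After 'gt': [1]
  After 'push 9': [1, 9]
  After 'mul': [9]
  After 'neg': [-9]
  After 'neg': [9]
  After 'dup': [9, 9]
Program A final stack: [9, 9]

Program B trace:
  After 'push -1': [-1]
  After 'neg': [1]
  After 'push -1': [1, -1]
  After 'gt': [1]
  After 'push 9': [1, 9]
  After 'dup': [1, 9, 9]
  After 'drop': [1, 9]
  After 'mul': [9]
  After 'neg': [-9]
  After 'neg': [9]
  After 'dup': [9, 9]
Program B final stack: [9, 9]
Same: yes

Answer: yes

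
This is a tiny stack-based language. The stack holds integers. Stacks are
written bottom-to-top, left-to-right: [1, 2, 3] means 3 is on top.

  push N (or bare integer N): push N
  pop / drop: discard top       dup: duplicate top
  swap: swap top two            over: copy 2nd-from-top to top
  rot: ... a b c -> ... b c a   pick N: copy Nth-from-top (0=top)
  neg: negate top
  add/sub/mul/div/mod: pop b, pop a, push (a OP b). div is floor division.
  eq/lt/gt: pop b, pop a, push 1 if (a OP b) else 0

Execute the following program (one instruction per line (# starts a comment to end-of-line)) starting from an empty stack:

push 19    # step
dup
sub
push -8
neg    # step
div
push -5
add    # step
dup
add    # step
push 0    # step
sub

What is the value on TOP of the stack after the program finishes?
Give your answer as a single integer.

Answer: -10

Derivation:
After 'push 19': [19]
After 'dup': [19, 19]
After 'sub': [0]
After 'push -8': [0, -8]
After 'neg': [0, 8]
After 'div': [0]
After 'push -5': [0, -5]
After 'add': [-5]
After 'dup': [-5, -5]
After 'add': [-10]
After 'push 0': [-10, 0]
After 'sub': [-10]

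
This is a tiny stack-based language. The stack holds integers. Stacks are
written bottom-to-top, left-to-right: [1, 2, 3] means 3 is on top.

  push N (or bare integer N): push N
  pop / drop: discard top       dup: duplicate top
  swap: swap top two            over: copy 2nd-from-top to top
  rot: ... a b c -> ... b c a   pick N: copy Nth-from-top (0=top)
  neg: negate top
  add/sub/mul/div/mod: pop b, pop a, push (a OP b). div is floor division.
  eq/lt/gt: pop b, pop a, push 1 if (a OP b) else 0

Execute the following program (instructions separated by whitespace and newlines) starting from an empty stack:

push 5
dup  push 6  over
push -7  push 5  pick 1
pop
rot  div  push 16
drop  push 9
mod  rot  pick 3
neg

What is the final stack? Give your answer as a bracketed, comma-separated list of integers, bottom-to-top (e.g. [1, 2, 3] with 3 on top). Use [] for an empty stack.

Answer: [5, 5, -7, 1, 6, -5]

Derivation:
After 'push 5': [5]
After 'dup': [5, 5]
After 'push 6': [5, 5, 6]
After 'over': [5, 5, 6, 5]
After 'push -7': [5, 5, 6, 5, -7]
After 'push 5': [5, 5, 6, 5, -7, 5]
After 'pick 1': [5, 5, 6, 5, -7, 5, -7]
After 'pop': [5, 5, 6, 5, -7, 5]
After 'rot': [5, 5, 6, -7, 5, 5]
After 'div': [5, 5, 6, -7, 1]
After 'push 16': [5, 5, 6, -7, 1, 16]
After 'drop': [5, 5, 6, -7, 1]
After 'push 9': [5, 5, 6, -7, 1, 9]
After 'mod': [5, 5, 6, -7, 1]
After 'rot': [5, 5, -7, 1, 6]
After 'pick 3': [5, 5, -7, 1, 6, 5]
After 'neg': [5, 5, -7, 1, 6, -5]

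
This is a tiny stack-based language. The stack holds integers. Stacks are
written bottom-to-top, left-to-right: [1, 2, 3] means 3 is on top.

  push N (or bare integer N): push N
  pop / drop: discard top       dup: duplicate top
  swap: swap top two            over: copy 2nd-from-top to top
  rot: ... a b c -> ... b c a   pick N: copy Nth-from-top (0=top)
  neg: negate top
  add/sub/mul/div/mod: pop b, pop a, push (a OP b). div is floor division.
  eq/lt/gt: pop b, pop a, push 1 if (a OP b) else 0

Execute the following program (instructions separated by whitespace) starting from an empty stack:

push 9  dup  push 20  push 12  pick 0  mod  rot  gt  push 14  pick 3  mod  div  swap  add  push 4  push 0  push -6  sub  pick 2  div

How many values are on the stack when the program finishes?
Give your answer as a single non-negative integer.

After 'push 9': stack = [9] (depth 1)
After 'dup': stack = [9, 9] (depth 2)
After 'push 20': stack = [9, 9, 20] (depth 3)
After 'push 12': stack = [9, 9, 20, 12] (depth 4)
After 'pick 0': stack = [9, 9, 20, 12, 12] (depth 5)
After 'mod': stack = [9, 9, 20, 0] (depth 4)
After 'rot': stack = [9, 20, 0, 9] (depth 4)
After 'gt': stack = [9, 20, 0] (depth 3)
After 'push 14': stack = [9, 20, 0, 14] (depth 4)
After 'pick 3': stack = [9, 20, 0, 14, 9] (depth 5)
After 'mod': stack = [9, 20, 0, 5] (depth 4)
After 'div': stack = [9, 20, 0] (depth 3)
After 'swap': stack = [9, 0, 20] (depth 3)
After 'add': stack = [9, 20] (depth 2)
After 'push 4': stack = [9, 20, 4] (depth 3)
After 'push 0': stack = [9, 20, 4, 0] (depth 4)
After 'push -6': stack = [9, 20, 4, 0, -6] (depth 5)
After 'sub': stack = [9, 20, 4, 6] (depth 4)
After 'pick 2': stack = [9, 20, 4, 6, 20] (depth 5)
After 'div': stack = [9, 20, 4, 0] (depth 4)

Answer: 4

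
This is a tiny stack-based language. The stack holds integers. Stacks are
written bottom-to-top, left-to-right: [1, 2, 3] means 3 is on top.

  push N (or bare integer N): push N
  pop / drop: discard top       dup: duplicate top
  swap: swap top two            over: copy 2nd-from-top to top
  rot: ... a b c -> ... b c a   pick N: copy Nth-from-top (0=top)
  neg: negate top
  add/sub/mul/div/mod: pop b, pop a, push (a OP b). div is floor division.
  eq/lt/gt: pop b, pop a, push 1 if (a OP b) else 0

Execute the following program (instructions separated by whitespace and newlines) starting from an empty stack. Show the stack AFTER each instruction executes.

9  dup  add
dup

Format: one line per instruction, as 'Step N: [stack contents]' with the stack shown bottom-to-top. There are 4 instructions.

Step 1: [9]
Step 2: [9, 9]
Step 3: [18]
Step 4: [18, 18]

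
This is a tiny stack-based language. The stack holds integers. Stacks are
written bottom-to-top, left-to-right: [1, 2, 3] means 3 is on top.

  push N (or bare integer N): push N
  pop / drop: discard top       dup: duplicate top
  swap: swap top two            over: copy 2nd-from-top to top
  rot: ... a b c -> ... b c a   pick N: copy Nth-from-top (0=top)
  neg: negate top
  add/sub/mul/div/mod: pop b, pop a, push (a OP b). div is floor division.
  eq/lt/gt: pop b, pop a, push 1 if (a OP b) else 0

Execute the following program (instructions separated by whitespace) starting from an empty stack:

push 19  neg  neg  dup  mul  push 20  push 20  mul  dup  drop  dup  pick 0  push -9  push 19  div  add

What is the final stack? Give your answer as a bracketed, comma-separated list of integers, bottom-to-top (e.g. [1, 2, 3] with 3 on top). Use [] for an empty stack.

After 'push 19': [19]
After 'neg': [-19]
After 'neg': [19]
After 'dup': [19, 19]
After 'mul': [361]
After 'push 20': [361, 20]
After 'push 20': [361, 20, 20]
After 'mul': [361, 400]
After 'dup': [361, 400, 400]
After 'drop': [361, 400]
After 'dup': [361, 400, 400]
After 'pick 0': [361, 400, 400, 400]
After 'push -9': [361, 400, 400, 400, -9]
After 'push 19': [361, 400, 400, 400, -9, 19]
After 'div': [361, 400, 400, 400, -1]
After 'add': [361, 400, 400, 399]

Answer: [361, 400, 400, 399]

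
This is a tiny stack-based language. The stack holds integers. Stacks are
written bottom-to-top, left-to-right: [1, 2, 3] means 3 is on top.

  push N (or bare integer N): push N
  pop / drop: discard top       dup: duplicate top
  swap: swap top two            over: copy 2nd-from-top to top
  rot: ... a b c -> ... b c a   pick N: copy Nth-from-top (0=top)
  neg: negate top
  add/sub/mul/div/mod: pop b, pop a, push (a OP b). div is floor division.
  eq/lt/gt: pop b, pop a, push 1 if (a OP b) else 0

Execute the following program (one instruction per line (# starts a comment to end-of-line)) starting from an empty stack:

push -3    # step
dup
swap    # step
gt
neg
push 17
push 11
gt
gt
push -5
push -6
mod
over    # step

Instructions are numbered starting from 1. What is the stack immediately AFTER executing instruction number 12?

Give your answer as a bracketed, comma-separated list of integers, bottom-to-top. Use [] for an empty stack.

Step 1 ('push -3'): [-3]
Step 2 ('dup'): [-3, -3]
Step 3 ('swap'): [-3, -3]
Step 4 ('gt'): [0]
Step 5 ('neg'): [0]
Step 6 ('push 17'): [0, 17]
Step 7 ('push 11'): [0, 17, 11]
Step 8 ('gt'): [0, 1]
Step 9 ('gt'): [0]
Step 10 ('push -5'): [0, -5]
Step 11 ('push -6'): [0, -5, -6]
Step 12 ('mod'): [0, -5]

Answer: [0, -5]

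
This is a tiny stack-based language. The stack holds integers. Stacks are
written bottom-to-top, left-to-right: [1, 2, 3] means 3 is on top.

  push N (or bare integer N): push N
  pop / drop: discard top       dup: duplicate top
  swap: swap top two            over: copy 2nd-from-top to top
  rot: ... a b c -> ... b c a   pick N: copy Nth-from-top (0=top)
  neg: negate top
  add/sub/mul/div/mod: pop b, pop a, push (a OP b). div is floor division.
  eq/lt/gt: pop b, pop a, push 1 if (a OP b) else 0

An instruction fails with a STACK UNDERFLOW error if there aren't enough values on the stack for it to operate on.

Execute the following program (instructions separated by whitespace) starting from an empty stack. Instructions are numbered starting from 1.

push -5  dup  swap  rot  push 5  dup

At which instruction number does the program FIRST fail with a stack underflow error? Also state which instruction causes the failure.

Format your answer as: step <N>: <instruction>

Step 1 ('push -5'): stack = [-5], depth = 1
Step 2 ('dup'): stack = [-5, -5], depth = 2
Step 3 ('swap'): stack = [-5, -5], depth = 2
Step 4 ('rot'): needs 3 value(s) but depth is 2 — STACK UNDERFLOW

Answer: step 4: rot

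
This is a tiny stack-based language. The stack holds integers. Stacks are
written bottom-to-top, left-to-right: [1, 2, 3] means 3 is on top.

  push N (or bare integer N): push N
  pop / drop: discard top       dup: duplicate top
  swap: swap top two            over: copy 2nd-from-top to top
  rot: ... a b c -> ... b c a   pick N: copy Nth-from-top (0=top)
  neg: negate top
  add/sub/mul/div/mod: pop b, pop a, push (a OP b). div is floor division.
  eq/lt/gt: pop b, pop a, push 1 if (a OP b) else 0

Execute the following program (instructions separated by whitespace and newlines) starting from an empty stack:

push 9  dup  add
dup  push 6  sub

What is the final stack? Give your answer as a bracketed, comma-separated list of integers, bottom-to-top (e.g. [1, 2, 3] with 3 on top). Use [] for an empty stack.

Answer: [18, 12]

Derivation:
After 'push 9': [9]
After 'dup': [9, 9]
After 'add': [18]
After 'dup': [18, 18]
After 'push 6': [18, 18, 6]
After 'sub': [18, 12]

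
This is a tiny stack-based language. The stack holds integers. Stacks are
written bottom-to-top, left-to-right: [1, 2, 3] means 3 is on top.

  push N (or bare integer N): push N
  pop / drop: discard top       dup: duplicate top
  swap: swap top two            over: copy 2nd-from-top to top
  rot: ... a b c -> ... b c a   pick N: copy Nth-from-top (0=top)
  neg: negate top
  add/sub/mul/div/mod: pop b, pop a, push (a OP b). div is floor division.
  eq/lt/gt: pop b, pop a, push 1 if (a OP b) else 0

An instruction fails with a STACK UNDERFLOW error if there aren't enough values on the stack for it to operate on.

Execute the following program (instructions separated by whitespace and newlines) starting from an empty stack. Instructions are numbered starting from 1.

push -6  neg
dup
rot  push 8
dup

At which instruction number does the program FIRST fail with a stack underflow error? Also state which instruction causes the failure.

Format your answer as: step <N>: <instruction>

Answer: step 4: rot

Derivation:
Step 1 ('push -6'): stack = [-6], depth = 1
Step 2 ('neg'): stack = [6], depth = 1
Step 3 ('dup'): stack = [6, 6], depth = 2
Step 4 ('rot'): needs 3 value(s) but depth is 2 — STACK UNDERFLOW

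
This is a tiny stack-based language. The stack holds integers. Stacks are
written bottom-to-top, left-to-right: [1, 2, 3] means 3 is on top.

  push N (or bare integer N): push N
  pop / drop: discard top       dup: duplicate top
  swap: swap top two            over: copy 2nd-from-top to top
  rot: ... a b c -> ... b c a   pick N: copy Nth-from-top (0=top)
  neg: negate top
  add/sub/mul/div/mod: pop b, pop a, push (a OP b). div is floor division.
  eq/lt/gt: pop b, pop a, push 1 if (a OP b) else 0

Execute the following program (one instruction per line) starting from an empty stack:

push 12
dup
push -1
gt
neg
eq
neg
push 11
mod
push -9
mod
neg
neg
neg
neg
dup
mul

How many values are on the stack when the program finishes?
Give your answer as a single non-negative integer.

Answer: 1

Derivation:
After 'push 12': stack = [12] (depth 1)
After 'dup': stack = [12, 12] (depth 2)
After 'push -1': stack = [12, 12, -1] (depth 3)
After 'gt': stack = [12, 1] (depth 2)
After 'neg': stack = [12, -1] (depth 2)
After 'eq': stack = [0] (depth 1)
After 'neg': stack = [0] (depth 1)
After 'push 11': stack = [0, 11] (depth 2)
After 'mod': stack = [0] (depth 1)
After 'push -9': stack = [0, -9] (depth 2)
After 'mod': stack = [0] (depth 1)
After 'neg': stack = [0] (depth 1)
After 'neg': stack = [0] (depth 1)
After 'neg': stack = [0] (depth 1)
After 'neg': stack = [0] (depth 1)
After 'dup': stack = [0, 0] (depth 2)
After 'mul': stack = [0] (depth 1)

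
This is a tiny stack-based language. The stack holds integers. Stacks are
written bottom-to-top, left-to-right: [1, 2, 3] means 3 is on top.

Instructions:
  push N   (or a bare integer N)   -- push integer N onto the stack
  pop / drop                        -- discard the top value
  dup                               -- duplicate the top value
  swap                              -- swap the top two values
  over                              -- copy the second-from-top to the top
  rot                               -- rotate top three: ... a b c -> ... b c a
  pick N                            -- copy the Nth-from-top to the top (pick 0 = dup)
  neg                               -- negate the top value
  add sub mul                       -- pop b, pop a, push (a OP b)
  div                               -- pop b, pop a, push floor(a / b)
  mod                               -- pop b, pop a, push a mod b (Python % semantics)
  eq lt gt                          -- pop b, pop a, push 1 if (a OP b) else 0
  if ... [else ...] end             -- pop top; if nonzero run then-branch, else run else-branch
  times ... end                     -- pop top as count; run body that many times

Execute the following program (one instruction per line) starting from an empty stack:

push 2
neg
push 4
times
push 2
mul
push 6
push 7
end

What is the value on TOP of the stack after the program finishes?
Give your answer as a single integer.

Answer: 7

Derivation:
After 'push 2': [2]
After 'neg': [-2]
After 'push 4': [-2, 4]
After 'times': [-2]
After 'push 2': [-2, 2]
After 'mul': [-4]
After 'push 6': [-4, 6]
After 'push 7': [-4, 6, 7]
After 'push 2': [-4, 6, 7, 2]
After 'mul': [-4, 6, 14]
After 'push 6': [-4, 6, 14, 6]
After 'push 7': [-4, 6, 14, 6, 7]
After 'push 2': [-4, 6, 14, 6, 7, 2]
After 'mul': [-4, 6, 14, 6, 14]
After 'push 6': [-4, 6, 14, 6, 14, 6]
After 'push 7': [-4, 6, 14, 6, 14, 6, 7]
After 'push 2': [-4, 6, 14, 6, 14, 6, 7, 2]
After 'mul': [-4, 6, 14, 6, 14, 6, 14]
After 'push 6': [-4, 6, 14, 6, 14, 6, 14, 6]
After 'push 7': [-4, 6, 14, 6, 14, 6, 14, 6, 7]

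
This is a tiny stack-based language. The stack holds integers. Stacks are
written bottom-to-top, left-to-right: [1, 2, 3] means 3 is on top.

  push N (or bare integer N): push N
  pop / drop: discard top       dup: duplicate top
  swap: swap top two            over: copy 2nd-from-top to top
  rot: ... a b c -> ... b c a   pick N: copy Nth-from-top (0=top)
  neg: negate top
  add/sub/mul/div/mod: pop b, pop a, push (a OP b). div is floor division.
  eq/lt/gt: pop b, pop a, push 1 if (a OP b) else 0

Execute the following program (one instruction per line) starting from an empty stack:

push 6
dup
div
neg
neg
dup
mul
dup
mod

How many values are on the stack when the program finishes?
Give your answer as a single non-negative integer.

Answer: 1

Derivation:
After 'push 6': stack = [6] (depth 1)
After 'dup': stack = [6, 6] (depth 2)
After 'div': stack = [1] (depth 1)
After 'neg': stack = [-1] (depth 1)
After 'neg': stack = [1] (depth 1)
After 'dup': stack = [1, 1] (depth 2)
After 'mul': stack = [1] (depth 1)
After 'dup': stack = [1, 1] (depth 2)
After 'mod': stack = [0] (depth 1)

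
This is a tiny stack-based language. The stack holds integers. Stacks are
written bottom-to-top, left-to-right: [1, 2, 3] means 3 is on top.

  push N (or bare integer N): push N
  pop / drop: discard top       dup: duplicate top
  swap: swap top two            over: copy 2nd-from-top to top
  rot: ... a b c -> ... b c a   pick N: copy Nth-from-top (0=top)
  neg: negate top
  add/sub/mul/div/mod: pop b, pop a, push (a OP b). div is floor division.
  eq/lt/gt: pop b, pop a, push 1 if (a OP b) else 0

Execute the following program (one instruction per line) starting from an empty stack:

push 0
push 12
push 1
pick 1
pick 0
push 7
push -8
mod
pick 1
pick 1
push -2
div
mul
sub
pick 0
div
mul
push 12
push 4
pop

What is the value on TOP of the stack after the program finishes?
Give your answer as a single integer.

After 'push 0': [0]
After 'push 12': [0, 12]
After 'push 1': [0, 12, 1]
After 'pick 1': [0, 12, 1, 12]
After 'pick 0': [0, 12, 1, 12, 12]
After 'push 7': [0, 12, 1, 12, 12, 7]
After 'push -8': [0, 12, 1, 12, 12, 7, -8]
After 'mod': [0, 12, 1, 12, 12, -1]
After 'pick 1': [0, 12, 1, 12, 12, -1, 12]
After 'pick 1': [0, 12, 1, 12, 12, -1, 12, -1]
After 'push -2': [0, 12, 1, 12, 12, -1, 12, -1, -2]
After 'div': [0, 12, 1, 12, 12, -1, 12, 0]
After 'mul': [0, 12, 1, 12, 12, -1, 0]
After 'sub': [0, 12, 1, 12, 12, -1]
After 'pick 0': [0, 12, 1, 12, 12, -1, -1]
After 'div': [0, 12, 1, 12, 12, 1]
After 'mul': [0, 12, 1, 12, 12]
After 'push 12': [0, 12, 1, 12, 12, 12]
After 'push 4': [0, 12, 1, 12, 12, 12, 4]
After 'pop': [0, 12, 1, 12, 12, 12]

Answer: 12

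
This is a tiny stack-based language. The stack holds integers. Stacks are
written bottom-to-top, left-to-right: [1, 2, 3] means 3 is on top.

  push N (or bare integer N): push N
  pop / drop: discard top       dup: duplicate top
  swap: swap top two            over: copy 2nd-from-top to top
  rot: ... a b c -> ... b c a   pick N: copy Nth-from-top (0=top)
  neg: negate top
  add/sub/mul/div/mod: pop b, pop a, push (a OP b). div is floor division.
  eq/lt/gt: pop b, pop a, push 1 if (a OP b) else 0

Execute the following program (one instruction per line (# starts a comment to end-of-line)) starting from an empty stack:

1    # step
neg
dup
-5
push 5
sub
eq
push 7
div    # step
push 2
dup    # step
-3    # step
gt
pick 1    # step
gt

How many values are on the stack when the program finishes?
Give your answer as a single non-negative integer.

After 'push 1': stack = [1] (depth 1)
After 'neg': stack = [-1] (depth 1)
After 'dup': stack = [-1, -1] (depth 2)
After 'push -5': stack = [-1, -1, -5] (depth 3)
After 'push 5': stack = [-1, -1, -5, 5] (depth 4)
After 'sub': stack = [-1, -1, -10] (depth 3)
After 'eq': stack = [-1, 0] (depth 2)
After 'push 7': stack = [-1, 0, 7] (depth 3)
After 'div': stack = [-1, 0] (depth 2)
After 'push 2': stack = [-1, 0, 2] (depth 3)
After 'dup': stack = [-1, 0, 2, 2] (depth 4)
After 'push -3': stack = [-1, 0, 2, 2, -3] (depth 5)
After 'gt': stack = [-1, 0, 2, 1] (depth 4)
After 'pick 1': stack = [-1, 0, 2, 1, 2] (depth 5)
After 'gt': stack = [-1, 0, 2, 0] (depth 4)

Answer: 4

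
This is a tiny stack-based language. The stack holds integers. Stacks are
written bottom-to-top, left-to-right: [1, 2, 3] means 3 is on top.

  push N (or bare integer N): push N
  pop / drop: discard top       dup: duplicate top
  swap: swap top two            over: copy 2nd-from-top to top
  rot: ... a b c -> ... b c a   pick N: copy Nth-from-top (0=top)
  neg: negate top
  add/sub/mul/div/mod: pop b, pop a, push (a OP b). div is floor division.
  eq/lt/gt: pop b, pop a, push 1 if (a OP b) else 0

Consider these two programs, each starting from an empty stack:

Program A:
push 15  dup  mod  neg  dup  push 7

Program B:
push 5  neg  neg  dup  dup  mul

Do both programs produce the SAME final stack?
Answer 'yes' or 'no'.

Answer: no

Derivation:
Program A trace:
  After 'push 15': [15]
  After 'dup': [15, 15]
  After 'mod': [0]
  After 'neg': [0]
  After 'dup': [0, 0]
  After 'push 7': [0, 0, 7]
Program A final stack: [0, 0, 7]

Program B trace:
  After 'push 5': [5]
  After 'neg': [-5]
  After 'neg': [5]
  After 'dup': [5, 5]
  After 'dup': [5, 5, 5]
  After 'mul': [5, 25]
Program B final stack: [5, 25]
Same: no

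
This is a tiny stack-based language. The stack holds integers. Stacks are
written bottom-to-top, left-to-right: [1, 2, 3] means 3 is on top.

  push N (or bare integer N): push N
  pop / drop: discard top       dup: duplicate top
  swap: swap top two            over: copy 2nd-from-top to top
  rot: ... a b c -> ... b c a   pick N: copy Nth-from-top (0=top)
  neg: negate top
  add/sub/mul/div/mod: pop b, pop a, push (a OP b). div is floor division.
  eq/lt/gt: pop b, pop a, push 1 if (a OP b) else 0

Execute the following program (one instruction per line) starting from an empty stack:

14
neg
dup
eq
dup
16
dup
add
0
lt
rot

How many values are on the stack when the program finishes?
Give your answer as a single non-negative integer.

Answer: 3

Derivation:
After 'push 14': stack = [14] (depth 1)
After 'neg': stack = [-14] (depth 1)
After 'dup': stack = [-14, -14] (depth 2)
After 'eq': stack = [1] (depth 1)
After 'dup': stack = [1, 1] (depth 2)
After 'push 16': stack = [1, 1, 16] (depth 3)
After 'dup': stack = [1, 1, 16, 16] (depth 4)
After 'add': stack = [1, 1, 32] (depth 3)
After 'push 0': stack = [1, 1, 32, 0] (depth 4)
After 'lt': stack = [1, 1, 0] (depth 3)
After 'rot': stack = [1, 0, 1] (depth 3)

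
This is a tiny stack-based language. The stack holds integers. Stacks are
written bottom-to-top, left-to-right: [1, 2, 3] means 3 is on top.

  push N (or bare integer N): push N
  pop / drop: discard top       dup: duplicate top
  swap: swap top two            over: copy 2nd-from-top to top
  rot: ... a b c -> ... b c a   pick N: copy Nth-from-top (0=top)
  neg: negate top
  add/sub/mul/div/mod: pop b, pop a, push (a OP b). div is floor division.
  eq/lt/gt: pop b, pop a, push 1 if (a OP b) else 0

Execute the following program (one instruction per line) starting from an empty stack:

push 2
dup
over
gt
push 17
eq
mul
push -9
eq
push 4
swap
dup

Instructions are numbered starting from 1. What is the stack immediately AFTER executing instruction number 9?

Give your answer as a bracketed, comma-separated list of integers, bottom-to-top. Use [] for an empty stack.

Step 1 ('push 2'): [2]
Step 2 ('dup'): [2, 2]
Step 3 ('over'): [2, 2, 2]
Step 4 ('gt'): [2, 0]
Step 5 ('push 17'): [2, 0, 17]
Step 6 ('eq'): [2, 0]
Step 7 ('mul'): [0]
Step 8 ('push -9'): [0, -9]
Step 9 ('eq'): [0]

Answer: [0]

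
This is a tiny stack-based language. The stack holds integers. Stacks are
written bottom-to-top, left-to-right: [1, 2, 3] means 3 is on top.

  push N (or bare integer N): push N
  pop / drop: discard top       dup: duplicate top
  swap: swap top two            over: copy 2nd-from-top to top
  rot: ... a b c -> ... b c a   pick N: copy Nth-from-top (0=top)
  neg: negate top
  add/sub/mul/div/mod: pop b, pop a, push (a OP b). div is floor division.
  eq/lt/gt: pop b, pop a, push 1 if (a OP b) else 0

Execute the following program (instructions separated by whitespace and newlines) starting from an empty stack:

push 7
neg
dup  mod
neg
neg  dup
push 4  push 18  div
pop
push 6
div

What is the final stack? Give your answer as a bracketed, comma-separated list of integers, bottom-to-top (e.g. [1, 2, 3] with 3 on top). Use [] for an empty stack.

Answer: [0, 0]

Derivation:
After 'push 7': [7]
After 'neg': [-7]
After 'dup': [-7, -7]
After 'mod': [0]
After 'neg': [0]
After 'neg': [0]
After 'dup': [0, 0]
After 'push 4': [0, 0, 4]
After 'push 18': [0, 0, 4, 18]
After 'div': [0, 0, 0]
After 'pop': [0, 0]
After 'push 6': [0, 0, 6]
After 'div': [0, 0]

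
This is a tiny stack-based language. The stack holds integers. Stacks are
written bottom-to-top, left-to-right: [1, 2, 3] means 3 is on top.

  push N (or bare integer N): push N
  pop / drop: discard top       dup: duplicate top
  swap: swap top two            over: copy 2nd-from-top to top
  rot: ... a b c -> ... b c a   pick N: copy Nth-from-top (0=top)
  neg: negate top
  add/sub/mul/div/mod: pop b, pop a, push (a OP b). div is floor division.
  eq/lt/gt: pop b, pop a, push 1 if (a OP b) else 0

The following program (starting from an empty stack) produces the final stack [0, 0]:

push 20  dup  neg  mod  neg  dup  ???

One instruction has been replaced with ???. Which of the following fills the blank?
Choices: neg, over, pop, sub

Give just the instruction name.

Answer: neg

Derivation:
Stack before ???: [0, 0]
Stack after ???:  [0, 0]
Checking each choice:
  neg: MATCH
  over: produces [0, 0, 0]
  pop: produces [0]
  sub: produces [0]


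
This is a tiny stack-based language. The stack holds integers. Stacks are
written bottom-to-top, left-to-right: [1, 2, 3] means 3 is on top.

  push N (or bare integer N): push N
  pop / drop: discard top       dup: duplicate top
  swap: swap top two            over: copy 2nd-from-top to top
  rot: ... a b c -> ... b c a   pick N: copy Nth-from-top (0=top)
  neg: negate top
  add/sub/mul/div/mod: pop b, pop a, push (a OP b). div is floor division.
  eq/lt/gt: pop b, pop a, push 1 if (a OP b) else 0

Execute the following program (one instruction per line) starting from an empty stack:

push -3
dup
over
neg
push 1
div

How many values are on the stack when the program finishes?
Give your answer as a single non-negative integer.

After 'push -3': stack = [-3] (depth 1)
After 'dup': stack = [-3, -3] (depth 2)
After 'over': stack = [-3, -3, -3] (depth 3)
After 'neg': stack = [-3, -3, 3] (depth 3)
After 'push 1': stack = [-3, -3, 3, 1] (depth 4)
After 'div': stack = [-3, -3, 3] (depth 3)

Answer: 3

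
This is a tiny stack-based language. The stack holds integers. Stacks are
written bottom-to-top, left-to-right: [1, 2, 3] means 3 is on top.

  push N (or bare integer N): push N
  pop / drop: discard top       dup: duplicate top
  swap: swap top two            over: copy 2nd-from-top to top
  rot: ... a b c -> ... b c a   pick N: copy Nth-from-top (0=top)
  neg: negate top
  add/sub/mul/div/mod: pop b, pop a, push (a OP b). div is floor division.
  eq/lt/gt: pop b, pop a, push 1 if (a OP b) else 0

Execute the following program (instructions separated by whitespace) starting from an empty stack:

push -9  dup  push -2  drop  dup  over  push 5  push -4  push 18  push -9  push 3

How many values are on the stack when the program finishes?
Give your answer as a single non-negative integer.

After 'push -9': stack = [-9] (depth 1)
After 'dup': stack = [-9, -9] (depth 2)
After 'push -2': stack = [-9, -9, -2] (depth 3)
After 'drop': stack = [-9, -9] (depth 2)
After 'dup': stack = [-9, -9, -9] (depth 3)
After 'over': stack = [-9, -9, -9, -9] (depth 4)
After 'push 5': stack = [-9, -9, -9, -9, 5] (depth 5)
After 'push -4': stack = [-9, -9, -9, -9, 5, -4] (depth 6)
After 'push 18': stack = [-9, -9, -9, -9, 5, -4, 18] (depth 7)
After 'push -9': stack = [-9, -9, -9, -9, 5, -4, 18, -9] (depth 8)
After 'push 3': stack = [-9, -9, -9, -9, 5, -4, 18, -9, 3] (depth 9)

Answer: 9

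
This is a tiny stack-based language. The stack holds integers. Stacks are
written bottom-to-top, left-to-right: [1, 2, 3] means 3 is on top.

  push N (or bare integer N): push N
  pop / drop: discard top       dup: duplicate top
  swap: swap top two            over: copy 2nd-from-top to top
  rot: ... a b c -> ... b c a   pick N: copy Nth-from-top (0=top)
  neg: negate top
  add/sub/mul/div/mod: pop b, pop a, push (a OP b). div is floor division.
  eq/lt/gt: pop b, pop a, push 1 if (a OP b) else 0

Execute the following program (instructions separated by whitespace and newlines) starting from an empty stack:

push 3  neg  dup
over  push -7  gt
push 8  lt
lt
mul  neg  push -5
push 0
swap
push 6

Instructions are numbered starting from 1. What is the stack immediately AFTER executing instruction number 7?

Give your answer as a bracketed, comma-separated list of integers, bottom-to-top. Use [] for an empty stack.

Step 1 ('push 3'): [3]
Step 2 ('neg'): [-3]
Step 3 ('dup'): [-3, -3]
Step 4 ('over'): [-3, -3, -3]
Step 5 ('push -7'): [-3, -3, -3, -7]
Step 6 ('gt'): [-3, -3, 1]
Step 7 ('push 8'): [-3, -3, 1, 8]

Answer: [-3, -3, 1, 8]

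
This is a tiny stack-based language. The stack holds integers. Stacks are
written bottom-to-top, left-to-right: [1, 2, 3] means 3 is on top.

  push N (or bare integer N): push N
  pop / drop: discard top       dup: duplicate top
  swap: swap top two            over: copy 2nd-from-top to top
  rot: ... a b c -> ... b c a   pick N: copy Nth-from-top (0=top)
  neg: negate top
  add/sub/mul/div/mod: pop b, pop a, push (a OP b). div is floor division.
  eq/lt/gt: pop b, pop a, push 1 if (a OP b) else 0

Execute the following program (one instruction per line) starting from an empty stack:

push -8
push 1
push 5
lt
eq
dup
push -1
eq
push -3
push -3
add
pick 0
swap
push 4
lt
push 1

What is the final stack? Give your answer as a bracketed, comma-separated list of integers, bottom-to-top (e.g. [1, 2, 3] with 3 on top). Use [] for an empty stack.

After 'push -8': [-8]
After 'push 1': [-8, 1]
After 'push 5': [-8, 1, 5]
After 'lt': [-8, 1]
After 'eq': [0]
After 'dup': [0, 0]
After 'push -1': [0, 0, -1]
After 'eq': [0, 0]
After 'push -3': [0, 0, -3]
After 'push -3': [0, 0, -3, -3]
After 'add': [0, 0, -6]
After 'pick 0': [0, 0, -6, -6]
After 'swap': [0, 0, -6, -6]
After 'push 4': [0, 0, -6, -6, 4]
After 'lt': [0, 0, -6, 1]
After 'push 1': [0, 0, -6, 1, 1]

Answer: [0, 0, -6, 1, 1]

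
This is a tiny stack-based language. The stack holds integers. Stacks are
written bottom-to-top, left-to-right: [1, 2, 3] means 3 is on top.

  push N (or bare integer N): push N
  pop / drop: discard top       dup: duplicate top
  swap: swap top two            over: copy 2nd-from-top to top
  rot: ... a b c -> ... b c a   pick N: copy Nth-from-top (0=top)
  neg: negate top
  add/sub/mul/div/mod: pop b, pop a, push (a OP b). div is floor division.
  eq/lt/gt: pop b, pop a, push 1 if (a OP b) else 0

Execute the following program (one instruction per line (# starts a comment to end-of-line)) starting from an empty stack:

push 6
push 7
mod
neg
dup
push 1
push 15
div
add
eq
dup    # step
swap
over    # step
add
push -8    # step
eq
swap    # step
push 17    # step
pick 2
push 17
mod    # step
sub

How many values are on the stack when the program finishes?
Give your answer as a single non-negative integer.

Answer: 3

Derivation:
After 'push 6': stack = [6] (depth 1)
After 'push 7': stack = [6, 7] (depth 2)
After 'mod': stack = [6] (depth 1)
After 'neg': stack = [-6] (depth 1)
After 'dup': stack = [-6, -6] (depth 2)
After 'push 1': stack = [-6, -6, 1] (depth 3)
After 'push 15': stack = [-6, -6, 1, 15] (depth 4)
After 'div': stack = [-6, -6, 0] (depth 3)
After 'add': stack = [-6, -6] (depth 2)
After 'eq': stack = [1] (depth 1)
  ...
After 'over': stack = [1, 1, 1] (depth 3)
After 'add': stack = [1, 2] (depth 2)
After 'push -8': stack = [1, 2, -8] (depth 3)
After 'eq': stack = [1, 0] (depth 2)
After 'swap': stack = [0, 1] (depth 2)
After 'push 17': stack = [0, 1, 17] (depth 3)
After 'pick 2': stack = [0, 1, 17, 0] (depth 4)
After 'push 17': stack = [0, 1, 17, 0, 17] (depth 5)
After 'mod': stack = [0, 1, 17, 0] (depth 4)
After 'sub': stack = [0, 1, 17] (depth 3)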